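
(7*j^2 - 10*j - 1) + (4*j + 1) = 7*j^2 - 6*j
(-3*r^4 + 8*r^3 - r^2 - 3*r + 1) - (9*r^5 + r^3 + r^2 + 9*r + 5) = -9*r^5 - 3*r^4 + 7*r^3 - 2*r^2 - 12*r - 4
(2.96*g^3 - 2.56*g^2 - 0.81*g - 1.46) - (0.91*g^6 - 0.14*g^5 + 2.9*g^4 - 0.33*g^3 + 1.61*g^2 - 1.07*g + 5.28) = -0.91*g^6 + 0.14*g^5 - 2.9*g^4 + 3.29*g^3 - 4.17*g^2 + 0.26*g - 6.74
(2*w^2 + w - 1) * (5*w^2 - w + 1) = 10*w^4 + 3*w^3 - 4*w^2 + 2*w - 1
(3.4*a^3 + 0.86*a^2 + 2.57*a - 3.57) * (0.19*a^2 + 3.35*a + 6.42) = 0.646*a^5 + 11.5534*a^4 + 25.1973*a^3 + 13.4524*a^2 + 4.5399*a - 22.9194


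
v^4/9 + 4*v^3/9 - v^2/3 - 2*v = v*(v/3 + 1)^2*(v - 2)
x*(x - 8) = x^2 - 8*x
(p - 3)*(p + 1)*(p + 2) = p^3 - 7*p - 6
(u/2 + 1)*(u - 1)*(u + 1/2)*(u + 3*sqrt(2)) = u^4/2 + 3*u^3/4 + 3*sqrt(2)*u^3/2 - 3*u^2/4 + 9*sqrt(2)*u^2/4 - 9*sqrt(2)*u/4 - u/2 - 3*sqrt(2)/2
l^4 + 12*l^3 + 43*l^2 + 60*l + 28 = (l + 1)*(l + 2)^2*(l + 7)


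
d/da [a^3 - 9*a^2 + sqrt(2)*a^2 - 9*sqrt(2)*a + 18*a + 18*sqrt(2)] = 3*a^2 - 18*a + 2*sqrt(2)*a - 9*sqrt(2) + 18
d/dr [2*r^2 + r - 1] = 4*r + 1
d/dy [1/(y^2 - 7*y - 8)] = (7 - 2*y)/(-y^2 + 7*y + 8)^2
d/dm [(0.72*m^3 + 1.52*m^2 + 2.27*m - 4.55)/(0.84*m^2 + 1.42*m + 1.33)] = (0.6048*m^4 + 2.0448*m^3 + 3.1244*m^2 + 11.6872*m + 9.4801)/(0.7056*m^4 + 2.3856*m^3 + 4.2508*m^2 + 3.7772*m + 1.7689)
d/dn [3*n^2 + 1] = 6*n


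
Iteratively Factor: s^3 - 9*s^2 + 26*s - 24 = (s - 2)*(s^2 - 7*s + 12) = (s - 3)*(s - 2)*(s - 4)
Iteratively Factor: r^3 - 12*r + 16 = (r - 2)*(r^2 + 2*r - 8) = (r - 2)*(r + 4)*(r - 2)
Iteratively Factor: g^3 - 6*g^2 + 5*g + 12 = (g - 3)*(g^2 - 3*g - 4) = (g - 4)*(g - 3)*(g + 1)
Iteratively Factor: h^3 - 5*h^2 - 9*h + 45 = (h + 3)*(h^2 - 8*h + 15) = (h - 3)*(h + 3)*(h - 5)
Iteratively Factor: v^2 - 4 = (v + 2)*(v - 2)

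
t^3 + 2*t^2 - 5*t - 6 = (t - 2)*(t + 1)*(t + 3)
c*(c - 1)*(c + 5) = c^3 + 4*c^2 - 5*c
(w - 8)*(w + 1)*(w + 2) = w^3 - 5*w^2 - 22*w - 16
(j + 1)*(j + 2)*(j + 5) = j^3 + 8*j^2 + 17*j + 10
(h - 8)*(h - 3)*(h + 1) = h^3 - 10*h^2 + 13*h + 24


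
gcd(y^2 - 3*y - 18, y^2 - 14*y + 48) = y - 6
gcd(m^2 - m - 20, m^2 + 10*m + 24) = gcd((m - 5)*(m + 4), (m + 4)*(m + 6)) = m + 4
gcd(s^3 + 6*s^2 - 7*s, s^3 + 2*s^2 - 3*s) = s^2 - s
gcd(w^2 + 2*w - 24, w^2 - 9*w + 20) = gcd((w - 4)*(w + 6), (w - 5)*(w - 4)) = w - 4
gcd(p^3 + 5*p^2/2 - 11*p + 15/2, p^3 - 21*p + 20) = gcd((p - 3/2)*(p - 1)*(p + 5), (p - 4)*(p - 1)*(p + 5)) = p^2 + 4*p - 5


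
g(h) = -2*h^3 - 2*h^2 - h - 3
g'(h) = -6*h^2 - 4*h - 1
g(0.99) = -7.89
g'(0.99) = -10.84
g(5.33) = -367.99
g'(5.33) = -192.77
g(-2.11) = 8.99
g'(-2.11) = -19.27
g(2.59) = -53.75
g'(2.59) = -51.61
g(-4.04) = 100.28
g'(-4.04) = -82.77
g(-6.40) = 445.77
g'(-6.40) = -221.16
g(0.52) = -4.34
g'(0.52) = -4.70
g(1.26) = -11.44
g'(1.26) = -15.57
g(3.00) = -78.00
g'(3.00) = -67.00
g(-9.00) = 1302.00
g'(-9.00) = -451.00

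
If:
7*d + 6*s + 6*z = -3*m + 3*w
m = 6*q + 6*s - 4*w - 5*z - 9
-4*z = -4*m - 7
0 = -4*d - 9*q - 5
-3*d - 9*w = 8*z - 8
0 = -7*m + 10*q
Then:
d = -44719/848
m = 3465/106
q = 4851/212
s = 2969/636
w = -10299/848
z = 7301/212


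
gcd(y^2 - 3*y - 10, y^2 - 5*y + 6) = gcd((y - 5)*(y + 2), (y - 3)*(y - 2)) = 1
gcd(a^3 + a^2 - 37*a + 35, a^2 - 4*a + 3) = a - 1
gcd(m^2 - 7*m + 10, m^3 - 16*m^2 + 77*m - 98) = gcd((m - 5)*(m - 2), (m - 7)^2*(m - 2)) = m - 2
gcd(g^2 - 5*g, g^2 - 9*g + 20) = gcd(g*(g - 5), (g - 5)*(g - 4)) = g - 5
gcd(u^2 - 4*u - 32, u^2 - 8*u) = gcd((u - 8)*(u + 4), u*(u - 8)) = u - 8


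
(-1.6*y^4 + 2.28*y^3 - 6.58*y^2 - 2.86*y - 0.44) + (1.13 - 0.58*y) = -1.6*y^4 + 2.28*y^3 - 6.58*y^2 - 3.44*y + 0.69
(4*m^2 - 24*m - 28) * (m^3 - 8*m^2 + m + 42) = 4*m^5 - 56*m^4 + 168*m^3 + 368*m^2 - 1036*m - 1176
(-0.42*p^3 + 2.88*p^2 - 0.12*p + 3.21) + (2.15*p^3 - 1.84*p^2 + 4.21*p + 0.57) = 1.73*p^3 + 1.04*p^2 + 4.09*p + 3.78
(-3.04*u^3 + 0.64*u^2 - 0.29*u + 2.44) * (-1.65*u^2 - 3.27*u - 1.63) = 5.016*u^5 + 8.8848*u^4 + 3.3409*u^3 - 4.1209*u^2 - 7.5061*u - 3.9772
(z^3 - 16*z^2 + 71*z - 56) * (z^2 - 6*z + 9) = z^5 - 22*z^4 + 176*z^3 - 626*z^2 + 975*z - 504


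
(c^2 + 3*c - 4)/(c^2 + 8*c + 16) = (c - 1)/(c + 4)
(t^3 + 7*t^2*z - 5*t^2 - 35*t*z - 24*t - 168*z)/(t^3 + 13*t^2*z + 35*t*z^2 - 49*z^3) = (-t^2 + 5*t + 24)/(-t^2 - 6*t*z + 7*z^2)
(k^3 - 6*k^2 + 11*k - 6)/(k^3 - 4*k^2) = (k^3 - 6*k^2 + 11*k - 6)/(k^2*(k - 4))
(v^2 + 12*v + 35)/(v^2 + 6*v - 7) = (v + 5)/(v - 1)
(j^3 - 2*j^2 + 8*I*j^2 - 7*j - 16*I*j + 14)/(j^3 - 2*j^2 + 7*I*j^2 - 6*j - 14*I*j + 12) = (j + 7*I)/(j + 6*I)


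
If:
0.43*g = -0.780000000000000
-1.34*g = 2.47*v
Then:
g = -1.81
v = 0.98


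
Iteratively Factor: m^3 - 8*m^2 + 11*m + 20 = (m + 1)*(m^2 - 9*m + 20) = (m - 5)*(m + 1)*(m - 4)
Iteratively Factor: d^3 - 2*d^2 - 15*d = (d - 5)*(d^2 + 3*d) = d*(d - 5)*(d + 3)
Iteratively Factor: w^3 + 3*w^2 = (w)*(w^2 + 3*w) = w*(w + 3)*(w)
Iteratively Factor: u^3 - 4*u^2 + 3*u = (u - 3)*(u^2 - u) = (u - 3)*(u - 1)*(u)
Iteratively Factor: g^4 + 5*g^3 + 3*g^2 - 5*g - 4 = (g + 4)*(g^3 + g^2 - g - 1) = (g + 1)*(g + 4)*(g^2 - 1) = (g - 1)*(g + 1)*(g + 4)*(g + 1)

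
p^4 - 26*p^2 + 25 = (p - 5)*(p - 1)*(p + 1)*(p + 5)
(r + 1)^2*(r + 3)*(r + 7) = r^4 + 12*r^3 + 42*r^2 + 52*r + 21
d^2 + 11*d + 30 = (d + 5)*(d + 6)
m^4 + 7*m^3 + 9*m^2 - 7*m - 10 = (m - 1)*(m + 1)*(m + 2)*(m + 5)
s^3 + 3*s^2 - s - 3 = (s - 1)*(s + 1)*(s + 3)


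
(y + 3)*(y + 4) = y^2 + 7*y + 12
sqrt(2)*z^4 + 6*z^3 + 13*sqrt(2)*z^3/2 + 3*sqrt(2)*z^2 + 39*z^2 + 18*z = z*(z + 6)*(z + 3*sqrt(2))*(sqrt(2)*z + sqrt(2)/2)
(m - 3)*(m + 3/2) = m^2 - 3*m/2 - 9/2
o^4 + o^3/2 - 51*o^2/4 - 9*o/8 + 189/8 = (o - 3)*(o - 3/2)*(o + 3/2)*(o + 7/2)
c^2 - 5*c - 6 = (c - 6)*(c + 1)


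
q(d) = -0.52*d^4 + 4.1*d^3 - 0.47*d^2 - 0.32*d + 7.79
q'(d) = -2.08*d^3 + 12.3*d^2 - 0.94*d - 0.32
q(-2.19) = -48.79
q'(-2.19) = 82.58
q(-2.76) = -111.28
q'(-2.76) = 139.70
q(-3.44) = -236.39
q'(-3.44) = 233.14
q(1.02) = 10.76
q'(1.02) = 9.31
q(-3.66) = -291.66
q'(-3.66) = 269.86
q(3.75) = 113.36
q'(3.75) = 59.44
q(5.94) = 201.24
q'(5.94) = -7.85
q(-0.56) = 7.05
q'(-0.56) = 4.43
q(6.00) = 200.63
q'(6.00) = -12.44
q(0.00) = 7.79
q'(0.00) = -0.32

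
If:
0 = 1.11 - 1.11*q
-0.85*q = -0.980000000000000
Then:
No Solution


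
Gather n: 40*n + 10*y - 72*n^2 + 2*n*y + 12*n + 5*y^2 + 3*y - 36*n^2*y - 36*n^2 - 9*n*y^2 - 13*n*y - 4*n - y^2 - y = n^2*(-36*y - 108) + n*(-9*y^2 - 11*y + 48) + 4*y^2 + 12*y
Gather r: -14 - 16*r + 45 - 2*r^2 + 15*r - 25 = -2*r^2 - r + 6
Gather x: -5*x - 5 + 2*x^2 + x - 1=2*x^2 - 4*x - 6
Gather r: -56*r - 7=-56*r - 7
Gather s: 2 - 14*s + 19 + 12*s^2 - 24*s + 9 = 12*s^2 - 38*s + 30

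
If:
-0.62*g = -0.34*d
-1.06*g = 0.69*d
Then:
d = 0.00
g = 0.00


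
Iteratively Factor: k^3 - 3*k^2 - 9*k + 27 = (k - 3)*(k^2 - 9) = (k - 3)^2*(k + 3)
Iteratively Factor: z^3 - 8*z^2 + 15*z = (z - 5)*(z^2 - 3*z) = z*(z - 5)*(z - 3)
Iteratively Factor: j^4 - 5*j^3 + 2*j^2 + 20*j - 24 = (j - 2)*(j^3 - 3*j^2 - 4*j + 12) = (j - 2)*(j + 2)*(j^2 - 5*j + 6) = (j - 3)*(j - 2)*(j + 2)*(j - 2)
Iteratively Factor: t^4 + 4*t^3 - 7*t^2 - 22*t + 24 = (t + 4)*(t^3 - 7*t + 6) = (t - 2)*(t + 4)*(t^2 + 2*t - 3) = (t - 2)*(t - 1)*(t + 4)*(t + 3)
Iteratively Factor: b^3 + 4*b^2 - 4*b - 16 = (b + 2)*(b^2 + 2*b - 8) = (b + 2)*(b + 4)*(b - 2)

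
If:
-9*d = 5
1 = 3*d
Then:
No Solution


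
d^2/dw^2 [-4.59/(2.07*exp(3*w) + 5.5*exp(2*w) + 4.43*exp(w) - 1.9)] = (-4.59*(6.21*exp(2*w) + 11.0*exp(w) + 4.43)*(12.42*exp(2*w) + 22.0*exp(w) + 8.86)*exp(w) + (85.5117*exp(2*w) + 100.98*exp(w) + 20.3337)*(2.07*exp(3*w) + 5.5*exp(2*w) + 4.43*exp(w) - 1.9))*exp(w)/(2.07*exp(3*w) + 5.5*exp(2*w) + 4.43*exp(w) - 1.9)^3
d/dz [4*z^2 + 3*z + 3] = 8*z + 3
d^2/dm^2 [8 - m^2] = -2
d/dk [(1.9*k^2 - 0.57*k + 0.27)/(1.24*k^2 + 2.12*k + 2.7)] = (4.7348*k^2 + 9.5904*k - 2.1114)/(1.5376*k^4 + 5.2576*k^3 + 11.1904*k^2 + 11.448*k + 7.29)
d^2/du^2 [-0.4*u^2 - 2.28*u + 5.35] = -0.800000000000000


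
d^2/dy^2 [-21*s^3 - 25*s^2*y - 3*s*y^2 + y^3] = -6*s + 6*y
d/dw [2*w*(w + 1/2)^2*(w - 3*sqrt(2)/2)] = 8*w^3 - 9*sqrt(2)*w^2 + 6*w^2 - 6*sqrt(2)*w + w - 3*sqrt(2)/4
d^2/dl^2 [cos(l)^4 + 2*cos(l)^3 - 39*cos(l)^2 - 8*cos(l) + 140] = -16*sin(l)^4 - 136*sin(l)^2 + 13*cos(l)/2 - 9*cos(3*l)/2 + 74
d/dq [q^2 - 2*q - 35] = 2*q - 2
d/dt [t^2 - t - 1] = 2*t - 1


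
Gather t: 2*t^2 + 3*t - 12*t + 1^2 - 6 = 2*t^2 - 9*t - 5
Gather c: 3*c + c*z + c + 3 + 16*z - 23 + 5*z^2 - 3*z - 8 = c*(z + 4) + 5*z^2 + 13*z - 28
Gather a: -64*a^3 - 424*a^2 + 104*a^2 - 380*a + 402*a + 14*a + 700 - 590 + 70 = -64*a^3 - 320*a^2 + 36*a + 180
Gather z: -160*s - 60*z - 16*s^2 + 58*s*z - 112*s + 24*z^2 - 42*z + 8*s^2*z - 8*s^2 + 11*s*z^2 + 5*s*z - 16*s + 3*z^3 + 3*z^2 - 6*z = -24*s^2 - 288*s + 3*z^3 + z^2*(11*s + 27) + z*(8*s^2 + 63*s - 108)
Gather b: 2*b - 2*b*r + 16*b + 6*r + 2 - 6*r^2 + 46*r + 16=b*(18 - 2*r) - 6*r^2 + 52*r + 18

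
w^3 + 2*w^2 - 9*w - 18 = (w - 3)*(w + 2)*(w + 3)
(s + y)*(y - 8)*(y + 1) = s*y^2 - 7*s*y - 8*s + y^3 - 7*y^2 - 8*y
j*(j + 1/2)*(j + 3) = j^3 + 7*j^2/2 + 3*j/2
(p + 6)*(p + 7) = p^2 + 13*p + 42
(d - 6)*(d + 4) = d^2 - 2*d - 24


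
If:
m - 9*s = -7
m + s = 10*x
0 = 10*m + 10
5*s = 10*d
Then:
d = 1/3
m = -1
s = 2/3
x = -1/30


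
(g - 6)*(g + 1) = g^2 - 5*g - 6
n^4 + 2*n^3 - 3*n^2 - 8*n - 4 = (n - 2)*(n + 1)^2*(n + 2)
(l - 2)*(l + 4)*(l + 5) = l^3 + 7*l^2 + 2*l - 40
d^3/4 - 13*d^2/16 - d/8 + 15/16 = (d/4 + 1/4)*(d - 3)*(d - 5/4)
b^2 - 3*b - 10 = (b - 5)*(b + 2)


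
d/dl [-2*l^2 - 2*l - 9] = -4*l - 2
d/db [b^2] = 2*b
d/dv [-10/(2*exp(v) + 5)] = 20*exp(v)/(2*exp(v) + 5)^2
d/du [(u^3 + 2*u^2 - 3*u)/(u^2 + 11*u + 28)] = (u^4 + 22*u^3 + 109*u^2 + 112*u - 84)/(u^4 + 22*u^3 + 177*u^2 + 616*u + 784)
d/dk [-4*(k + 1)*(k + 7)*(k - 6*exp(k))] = 24*k^2*exp(k) - 12*k^2 + 240*k*exp(k) - 64*k + 360*exp(k) - 28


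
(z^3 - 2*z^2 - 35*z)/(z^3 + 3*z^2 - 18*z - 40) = z*(z - 7)/(z^2 - 2*z - 8)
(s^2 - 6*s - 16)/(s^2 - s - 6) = (s - 8)/(s - 3)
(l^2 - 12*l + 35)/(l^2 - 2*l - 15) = (l - 7)/(l + 3)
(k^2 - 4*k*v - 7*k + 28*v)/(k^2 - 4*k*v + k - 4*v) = (k - 7)/(k + 1)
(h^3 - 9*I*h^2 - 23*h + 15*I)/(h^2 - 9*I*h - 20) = (h^2 - 4*I*h - 3)/(h - 4*I)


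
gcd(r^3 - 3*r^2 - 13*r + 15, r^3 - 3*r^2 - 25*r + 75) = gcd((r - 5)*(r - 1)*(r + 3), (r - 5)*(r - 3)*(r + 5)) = r - 5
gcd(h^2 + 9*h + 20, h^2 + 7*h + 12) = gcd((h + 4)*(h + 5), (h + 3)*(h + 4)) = h + 4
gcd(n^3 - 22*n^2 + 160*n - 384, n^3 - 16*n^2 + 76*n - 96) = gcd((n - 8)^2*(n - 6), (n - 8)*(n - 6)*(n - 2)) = n^2 - 14*n + 48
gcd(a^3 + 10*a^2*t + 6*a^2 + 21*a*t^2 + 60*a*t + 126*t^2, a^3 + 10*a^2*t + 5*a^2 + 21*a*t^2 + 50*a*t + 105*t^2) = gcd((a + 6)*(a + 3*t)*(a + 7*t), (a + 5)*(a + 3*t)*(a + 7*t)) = a^2 + 10*a*t + 21*t^2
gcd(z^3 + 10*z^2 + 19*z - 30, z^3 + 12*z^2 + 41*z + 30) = z^2 + 11*z + 30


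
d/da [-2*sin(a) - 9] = -2*cos(a)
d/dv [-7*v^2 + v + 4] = 1 - 14*v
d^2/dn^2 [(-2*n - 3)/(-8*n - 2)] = 40/(4*n + 1)^3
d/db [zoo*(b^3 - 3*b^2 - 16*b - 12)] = zoo*(b^2 + b + 1)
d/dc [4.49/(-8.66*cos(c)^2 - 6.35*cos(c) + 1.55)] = -(77.7668*cos(c) + 28.5115)*sin(c)/(8.66*cos(c)^2 + 6.35*cos(c) - 1.55)^2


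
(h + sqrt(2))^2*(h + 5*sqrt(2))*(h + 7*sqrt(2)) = h^4 + 14*sqrt(2)*h^3 + 120*h^2 + 164*sqrt(2)*h + 140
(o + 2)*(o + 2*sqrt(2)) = o^2 + 2*o + 2*sqrt(2)*o + 4*sqrt(2)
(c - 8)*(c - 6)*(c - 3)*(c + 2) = c^4 - 15*c^3 + 56*c^2 + 36*c - 288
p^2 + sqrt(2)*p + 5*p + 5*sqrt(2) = (p + 5)*(p + sqrt(2))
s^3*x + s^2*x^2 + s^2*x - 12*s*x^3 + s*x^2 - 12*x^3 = (s - 3*x)*(s + 4*x)*(s*x + x)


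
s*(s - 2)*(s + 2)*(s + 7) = s^4 + 7*s^3 - 4*s^2 - 28*s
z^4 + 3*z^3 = z^3*(z + 3)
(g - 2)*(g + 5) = g^2 + 3*g - 10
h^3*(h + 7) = h^4 + 7*h^3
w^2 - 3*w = w*(w - 3)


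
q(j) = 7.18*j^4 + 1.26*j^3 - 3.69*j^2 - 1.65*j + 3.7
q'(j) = 28.72*j^3 + 3.78*j^2 - 7.38*j - 1.65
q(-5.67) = 7085.65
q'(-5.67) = -5073.49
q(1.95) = 99.61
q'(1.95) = 211.29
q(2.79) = 432.79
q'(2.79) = 630.91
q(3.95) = 1765.15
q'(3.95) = 1798.19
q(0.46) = 2.60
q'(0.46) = -1.45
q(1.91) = 91.42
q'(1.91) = 198.16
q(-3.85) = 1460.95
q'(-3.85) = -1556.16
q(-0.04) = 3.76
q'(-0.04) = -1.35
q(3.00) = 581.14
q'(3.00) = 785.67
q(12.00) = 150514.30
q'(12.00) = 50082.27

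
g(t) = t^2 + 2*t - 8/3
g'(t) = 2*t + 2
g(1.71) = 3.68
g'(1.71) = 5.42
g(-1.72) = -3.15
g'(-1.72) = -1.44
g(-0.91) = -3.66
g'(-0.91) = 0.18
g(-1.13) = -3.65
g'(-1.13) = -0.26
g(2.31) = 7.29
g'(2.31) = 6.62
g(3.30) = 14.82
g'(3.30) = 8.60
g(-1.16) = -3.64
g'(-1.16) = -0.32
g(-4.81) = 10.85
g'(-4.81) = -7.62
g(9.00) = 96.33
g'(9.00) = 20.00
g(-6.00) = 21.33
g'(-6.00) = -10.00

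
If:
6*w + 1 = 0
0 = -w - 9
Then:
No Solution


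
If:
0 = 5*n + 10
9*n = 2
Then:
No Solution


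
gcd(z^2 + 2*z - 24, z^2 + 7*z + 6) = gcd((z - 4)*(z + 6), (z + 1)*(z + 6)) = z + 6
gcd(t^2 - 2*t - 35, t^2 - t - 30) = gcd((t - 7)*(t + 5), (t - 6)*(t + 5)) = t + 5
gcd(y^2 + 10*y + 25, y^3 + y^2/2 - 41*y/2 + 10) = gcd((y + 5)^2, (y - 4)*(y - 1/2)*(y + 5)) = y + 5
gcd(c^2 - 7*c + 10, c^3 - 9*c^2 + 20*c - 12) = c - 2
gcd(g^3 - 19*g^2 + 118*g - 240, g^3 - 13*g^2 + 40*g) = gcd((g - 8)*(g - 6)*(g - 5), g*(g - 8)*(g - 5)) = g^2 - 13*g + 40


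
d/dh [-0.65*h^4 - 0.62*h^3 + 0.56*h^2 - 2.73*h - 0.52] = -2.6*h^3 - 1.86*h^2 + 1.12*h - 2.73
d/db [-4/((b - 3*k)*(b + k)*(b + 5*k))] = 4*((b - 3*k)*(b + k) + (b - 3*k)*(b + 5*k) + (b + k)*(b + 5*k))/((b - 3*k)^2*(b + k)^2*(b + 5*k)^2)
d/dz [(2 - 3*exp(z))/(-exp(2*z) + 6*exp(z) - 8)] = (-3*exp(2*z) + 4*exp(z) + 12)*exp(z)/(exp(4*z) - 12*exp(3*z) + 52*exp(2*z) - 96*exp(z) + 64)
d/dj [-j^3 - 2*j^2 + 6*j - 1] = -3*j^2 - 4*j + 6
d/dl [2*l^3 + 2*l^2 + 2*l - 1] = 6*l^2 + 4*l + 2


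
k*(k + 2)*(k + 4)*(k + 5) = k^4 + 11*k^3 + 38*k^2 + 40*k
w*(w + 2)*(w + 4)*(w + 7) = w^4 + 13*w^3 + 50*w^2 + 56*w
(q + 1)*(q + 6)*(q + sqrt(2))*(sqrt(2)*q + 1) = sqrt(2)*q^4 + 3*q^3 + 7*sqrt(2)*q^3 + 7*sqrt(2)*q^2 + 21*q^2 + 7*sqrt(2)*q + 18*q + 6*sqrt(2)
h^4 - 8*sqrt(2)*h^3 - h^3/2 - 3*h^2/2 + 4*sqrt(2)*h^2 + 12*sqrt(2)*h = h*(h - 3/2)*(h + 1)*(h - 8*sqrt(2))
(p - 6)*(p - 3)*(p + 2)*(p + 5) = p^4 - 2*p^3 - 35*p^2 + 36*p + 180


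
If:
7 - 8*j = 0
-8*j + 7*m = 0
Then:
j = 7/8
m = 1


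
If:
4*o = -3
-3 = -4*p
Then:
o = -3/4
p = 3/4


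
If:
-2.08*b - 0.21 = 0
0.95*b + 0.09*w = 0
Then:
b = -0.10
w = 1.07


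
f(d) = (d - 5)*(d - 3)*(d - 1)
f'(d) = (d - 5)*(d - 3) + (d - 5)*(d - 1) + (d - 3)*(d - 1) = 3*d^2 - 18*d + 23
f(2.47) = 1.97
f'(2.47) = -3.16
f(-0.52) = -29.53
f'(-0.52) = 33.17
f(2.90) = 0.40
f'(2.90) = -3.97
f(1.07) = 0.53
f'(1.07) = 7.17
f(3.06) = -0.24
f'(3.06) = -3.99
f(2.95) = 0.20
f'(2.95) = -3.99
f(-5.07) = -493.28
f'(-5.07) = 191.37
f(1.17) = 1.19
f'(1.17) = 6.05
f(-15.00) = -5760.00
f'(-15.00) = 968.00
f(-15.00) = -5760.00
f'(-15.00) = 968.00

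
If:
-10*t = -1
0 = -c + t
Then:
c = 1/10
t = 1/10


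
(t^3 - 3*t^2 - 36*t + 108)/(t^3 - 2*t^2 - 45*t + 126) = (t + 6)/(t + 7)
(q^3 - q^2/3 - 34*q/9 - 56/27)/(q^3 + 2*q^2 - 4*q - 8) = (27*q^3 - 9*q^2 - 102*q - 56)/(27*(q^3 + 2*q^2 - 4*q - 8))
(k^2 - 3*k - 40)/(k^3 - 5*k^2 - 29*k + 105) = (k - 8)/(k^2 - 10*k + 21)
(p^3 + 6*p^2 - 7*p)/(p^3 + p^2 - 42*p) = (p - 1)/(p - 6)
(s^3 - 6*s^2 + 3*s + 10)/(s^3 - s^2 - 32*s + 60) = (s + 1)/(s + 6)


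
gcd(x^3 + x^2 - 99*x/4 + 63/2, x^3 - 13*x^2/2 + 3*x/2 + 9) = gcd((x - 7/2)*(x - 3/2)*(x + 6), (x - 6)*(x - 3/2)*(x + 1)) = x - 3/2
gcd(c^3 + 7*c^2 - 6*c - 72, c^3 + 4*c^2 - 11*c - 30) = c - 3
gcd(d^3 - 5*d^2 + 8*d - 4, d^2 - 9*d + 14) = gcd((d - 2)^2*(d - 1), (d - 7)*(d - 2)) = d - 2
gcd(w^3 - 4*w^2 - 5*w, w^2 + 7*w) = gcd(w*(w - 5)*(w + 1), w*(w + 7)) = w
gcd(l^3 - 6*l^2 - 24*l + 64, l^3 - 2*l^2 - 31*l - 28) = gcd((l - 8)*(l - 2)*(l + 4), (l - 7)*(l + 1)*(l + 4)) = l + 4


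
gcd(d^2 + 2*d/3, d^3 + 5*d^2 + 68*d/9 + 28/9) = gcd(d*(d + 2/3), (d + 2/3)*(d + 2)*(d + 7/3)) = d + 2/3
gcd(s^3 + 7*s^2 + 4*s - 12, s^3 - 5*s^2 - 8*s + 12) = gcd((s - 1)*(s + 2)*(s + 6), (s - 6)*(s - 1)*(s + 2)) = s^2 + s - 2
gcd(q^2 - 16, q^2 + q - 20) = q - 4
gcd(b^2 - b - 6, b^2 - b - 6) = b^2 - b - 6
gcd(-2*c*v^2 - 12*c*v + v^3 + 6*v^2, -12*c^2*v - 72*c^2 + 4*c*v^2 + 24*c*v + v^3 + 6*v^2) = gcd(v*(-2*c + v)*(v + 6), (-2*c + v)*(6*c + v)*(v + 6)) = -2*c*v - 12*c + v^2 + 6*v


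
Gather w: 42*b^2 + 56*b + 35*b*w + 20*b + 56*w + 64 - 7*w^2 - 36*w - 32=42*b^2 + 76*b - 7*w^2 + w*(35*b + 20) + 32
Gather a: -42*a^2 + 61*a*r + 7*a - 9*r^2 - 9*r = -42*a^2 + a*(61*r + 7) - 9*r^2 - 9*r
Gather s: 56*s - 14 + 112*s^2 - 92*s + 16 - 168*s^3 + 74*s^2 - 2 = -168*s^3 + 186*s^2 - 36*s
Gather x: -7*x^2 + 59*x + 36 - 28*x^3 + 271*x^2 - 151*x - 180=-28*x^3 + 264*x^2 - 92*x - 144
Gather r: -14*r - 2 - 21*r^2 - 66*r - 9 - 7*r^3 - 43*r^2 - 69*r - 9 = -7*r^3 - 64*r^2 - 149*r - 20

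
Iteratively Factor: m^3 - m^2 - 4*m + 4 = (m - 2)*(m^2 + m - 2) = (m - 2)*(m - 1)*(m + 2)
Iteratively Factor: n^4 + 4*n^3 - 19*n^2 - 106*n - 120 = (n - 5)*(n^3 + 9*n^2 + 26*n + 24) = (n - 5)*(n + 3)*(n^2 + 6*n + 8) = (n - 5)*(n + 2)*(n + 3)*(n + 4)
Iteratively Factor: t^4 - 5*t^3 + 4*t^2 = (t)*(t^3 - 5*t^2 + 4*t) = t^2*(t^2 - 5*t + 4) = t^2*(t - 1)*(t - 4)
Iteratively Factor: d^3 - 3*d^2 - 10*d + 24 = (d + 3)*(d^2 - 6*d + 8) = (d - 2)*(d + 3)*(d - 4)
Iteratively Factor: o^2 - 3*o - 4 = (o - 4)*(o + 1)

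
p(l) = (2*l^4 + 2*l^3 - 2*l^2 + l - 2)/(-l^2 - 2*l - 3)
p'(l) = (2*l + 2)*(2*l^4 + 2*l^3 - 2*l^2 + l - 2)/(-l^2 - 2*l - 3)^2 + (8*l^3 + 6*l^2 - 4*l + 1)/(-l^2 - 2*l - 3)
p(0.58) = 0.33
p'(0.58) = -0.73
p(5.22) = -42.23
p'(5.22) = -18.59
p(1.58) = -1.73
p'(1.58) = -3.73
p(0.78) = 0.14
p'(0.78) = -1.13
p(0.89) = 0.01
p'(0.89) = -1.41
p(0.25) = 0.52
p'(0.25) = -0.50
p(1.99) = -3.58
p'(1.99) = -5.34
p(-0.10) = 0.76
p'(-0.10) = -1.00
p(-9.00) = -174.11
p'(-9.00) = 38.23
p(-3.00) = -14.17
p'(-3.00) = 15.39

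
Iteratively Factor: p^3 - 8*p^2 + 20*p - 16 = (p - 2)*(p^2 - 6*p + 8) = (p - 2)^2*(p - 4)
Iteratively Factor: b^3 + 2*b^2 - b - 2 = (b + 1)*(b^2 + b - 2) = (b - 1)*(b + 1)*(b + 2)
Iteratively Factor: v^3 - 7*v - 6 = (v - 3)*(v^2 + 3*v + 2) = (v - 3)*(v + 1)*(v + 2)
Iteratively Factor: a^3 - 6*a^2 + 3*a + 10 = (a - 5)*(a^2 - a - 2) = (a - 5)*(a + 1)*(a - 2)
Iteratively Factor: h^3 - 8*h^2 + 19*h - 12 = (h - 3)*(h^2 - 5*h + 4) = (h - 4)*(h - 3)*(h - 1)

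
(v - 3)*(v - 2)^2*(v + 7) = v^4 - 33*v^2 + 100*v - 84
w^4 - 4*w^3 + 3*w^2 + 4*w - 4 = (w - 2)^2*(w - 1)*(w + 1)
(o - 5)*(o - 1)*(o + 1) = o^3 - 5*o^2 - o + 5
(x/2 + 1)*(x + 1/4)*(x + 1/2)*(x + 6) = x^4/2 + 35*x^3/8 + 145*x^2/16 + 5*x + 3/4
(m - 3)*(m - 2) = m^2 - 5*m + 6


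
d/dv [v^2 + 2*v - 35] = 2*v + 2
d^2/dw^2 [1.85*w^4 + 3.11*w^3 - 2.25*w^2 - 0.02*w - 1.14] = 22.2*w^2 + 18.66*w - 4.5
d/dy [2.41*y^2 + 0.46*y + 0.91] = 4.82*y + 0.46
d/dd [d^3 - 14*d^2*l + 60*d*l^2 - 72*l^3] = 3*d^2 - 28*d*l + 60*l^2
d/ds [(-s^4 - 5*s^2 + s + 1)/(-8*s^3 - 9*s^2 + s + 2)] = (-(24*s^2 + 18*s - 1)*(s^4 + 5*s^2 - s - 1) + (4*s^3 + 10*s - 1)*(8*s^3 + 9*s^2 - s - 2))/(8*s^3 + 9*s^2 - s - 2)^2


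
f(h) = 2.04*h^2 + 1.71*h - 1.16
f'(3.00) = 13.95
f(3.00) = 22.33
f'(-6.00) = -22.77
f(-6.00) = 62.02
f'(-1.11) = -2.82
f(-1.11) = -0.54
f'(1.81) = 9.09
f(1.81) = 8.62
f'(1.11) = 6.24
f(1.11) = 3.25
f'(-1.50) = -4.41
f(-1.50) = 0.86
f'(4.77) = 21.17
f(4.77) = 53.41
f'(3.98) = 17.95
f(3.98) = 37.96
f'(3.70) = 16.81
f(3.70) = 33.09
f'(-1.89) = -6.00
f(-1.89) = 2.90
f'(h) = 4.08*h + 1.71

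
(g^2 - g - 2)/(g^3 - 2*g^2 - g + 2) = 1/(g - 1)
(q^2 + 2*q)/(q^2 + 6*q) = (q + 2)/(q + 6)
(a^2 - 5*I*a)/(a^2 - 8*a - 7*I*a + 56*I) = a*(a - 5*I)/(a^2 - 8*a - 7*I*a + 56*I)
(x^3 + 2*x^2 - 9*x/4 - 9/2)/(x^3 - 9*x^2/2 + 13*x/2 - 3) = (x^2 + 7*x/2 + 3)/(x^2 - 3*x + 2)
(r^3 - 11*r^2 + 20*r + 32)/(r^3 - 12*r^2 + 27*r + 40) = (r - 4)/(r - 5)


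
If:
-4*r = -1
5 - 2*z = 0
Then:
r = 1/4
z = 5/2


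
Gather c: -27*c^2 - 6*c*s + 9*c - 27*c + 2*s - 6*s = -27*c^2 + c*(-6*s - 18) - 4*s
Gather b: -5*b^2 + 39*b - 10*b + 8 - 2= -5*b^2 + 29*b + 6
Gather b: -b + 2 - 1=1 - b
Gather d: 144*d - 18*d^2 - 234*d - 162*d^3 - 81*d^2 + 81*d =-162*d^3 - 99*d^2 - 9*d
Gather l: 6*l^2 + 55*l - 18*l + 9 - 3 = 6*l^2 + 37*l + 6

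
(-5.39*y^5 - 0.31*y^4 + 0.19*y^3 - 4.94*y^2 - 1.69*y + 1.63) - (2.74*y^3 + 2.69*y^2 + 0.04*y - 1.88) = -5.39*y^5 - 0.31*y^4 - 2.55*y^3 - 7.63*y^2 - 1.73*y + 3.51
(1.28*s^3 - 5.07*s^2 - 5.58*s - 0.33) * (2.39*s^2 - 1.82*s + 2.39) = 3.0592*s^5 - 14.4469*s^4 - 1.0496*s^3 - 2.7504*s^2 - 12.7356*s - 0.7887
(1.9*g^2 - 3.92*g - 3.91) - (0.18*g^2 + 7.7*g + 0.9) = 1.72*g^2 - 11.62*g - 4.81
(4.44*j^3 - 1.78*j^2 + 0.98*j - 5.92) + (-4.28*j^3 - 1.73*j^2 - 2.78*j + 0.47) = 0.16*j^3 - 3.51*j^2 - 1.8*j - 5.45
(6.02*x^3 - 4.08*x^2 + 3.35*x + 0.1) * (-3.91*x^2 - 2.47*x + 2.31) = -23.5382*x^5 + 1.0834*x^4 + 10.8853*x^3 - 18.0903*x^2 + 7.4915*x + 0.231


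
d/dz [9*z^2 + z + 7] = 18*z + 1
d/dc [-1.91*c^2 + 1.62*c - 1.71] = 1.62 - 3.82*c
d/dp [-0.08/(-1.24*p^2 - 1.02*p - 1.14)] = (-0.1984*p - 0.0816)/(1.24*p^2 + 1.02*p + 1.14)^2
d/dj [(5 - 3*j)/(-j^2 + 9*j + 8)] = (-3*j^2 + 10*j - 69)/(j^4 - 18*j^3 + 65*j^2 + 144*j + 64)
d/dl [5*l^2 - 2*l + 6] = 10*l - 2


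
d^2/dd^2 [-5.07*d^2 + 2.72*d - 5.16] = -10.1400000000000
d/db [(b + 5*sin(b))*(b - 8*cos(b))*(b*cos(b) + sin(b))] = -(b + 5*sin(b))*(b - 8*cos(b))*(b*sin(b) - 2*cos(b)) + (b + 5*sin(b))*(b*cos(b) + sin(b))*(8*sin(b) + 1) + (b - 8*cos(b))*(b*cos(b) + sin(b))*(5*cos(b) + 1)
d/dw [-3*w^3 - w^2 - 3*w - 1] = -9*w^2 - 2*w - 3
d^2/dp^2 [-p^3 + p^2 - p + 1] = 2 - 6*p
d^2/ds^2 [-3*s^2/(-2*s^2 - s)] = -12/(8*s^3 + 12*s^2 + 6*s + 1)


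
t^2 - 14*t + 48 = (t - 8)*(t - 6)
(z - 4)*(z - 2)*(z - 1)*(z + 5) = z^4 - 2*z^3 - 21*z^2 + 62*z - 40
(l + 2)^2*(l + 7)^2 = l^4 + 18*l^3 + 109*l^2 + 252*l + 196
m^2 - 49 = (m - 7)*(m + 7)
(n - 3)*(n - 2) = n^2 - 5*n + 6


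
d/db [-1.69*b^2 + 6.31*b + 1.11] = 6.31 - 3.38*b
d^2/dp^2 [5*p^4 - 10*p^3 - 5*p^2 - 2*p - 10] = 60*p^2 - 60*p - 10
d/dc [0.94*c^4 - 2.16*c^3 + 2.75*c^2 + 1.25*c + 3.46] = 3.76*c^3 - 6.48*c^2 + 5.5*c + 1.25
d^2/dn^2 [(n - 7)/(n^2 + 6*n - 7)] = 2*((1 - 3*n)*(n^2 + 6*n - 7) + 4*(n - 7)*(n + 3)^2)/(n^2 + 6*n - 7)^3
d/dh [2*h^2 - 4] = 4*h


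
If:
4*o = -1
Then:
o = -1/4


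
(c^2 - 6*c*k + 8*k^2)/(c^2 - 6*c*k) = (c^2 - 6*c*k + 8*k^2)/(c*(c - 6*k))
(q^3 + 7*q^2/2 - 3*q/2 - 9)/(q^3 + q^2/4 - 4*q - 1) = 2*(2*q^2 + 3*q - 9)/(4*q^2 - 7*q - 2)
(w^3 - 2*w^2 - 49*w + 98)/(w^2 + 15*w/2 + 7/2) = 2*(w^2 - 9*w + 14)/(2*w + 1)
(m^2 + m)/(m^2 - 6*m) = (m + 1)/(m - 6)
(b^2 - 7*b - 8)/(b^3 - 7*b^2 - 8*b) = 1/b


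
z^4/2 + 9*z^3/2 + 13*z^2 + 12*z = z*(z/2 + 1)*(z + 3)*(z + 4)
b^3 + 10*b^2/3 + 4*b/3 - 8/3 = (b - 2/3)*(b + 2)^2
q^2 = q^2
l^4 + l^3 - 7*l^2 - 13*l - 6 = (l - 3)*(l + 1)^2*(l + 2)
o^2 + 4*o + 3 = (o + 1)*(o + 3)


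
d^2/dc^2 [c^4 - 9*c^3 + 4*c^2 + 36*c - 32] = 12*c^2 - 54*c + 8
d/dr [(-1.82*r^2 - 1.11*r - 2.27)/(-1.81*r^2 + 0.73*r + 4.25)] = (-3.3377*r^2 - 23.6874*r - 3.0604)/(3.2761*r^4 - 2.6426*r^3 - 14.8521*r^2 + 6.205*r + 18.0625)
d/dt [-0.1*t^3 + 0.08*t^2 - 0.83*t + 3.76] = -0.3*t^2 + 0.16*t - 0.83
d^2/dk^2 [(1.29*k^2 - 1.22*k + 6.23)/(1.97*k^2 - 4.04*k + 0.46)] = (11.064308*k^3 + 138.054054*k^2 - 290.86656*k + 188.087316)/(7.645373*k^6 - 47.036508*k^5 + 101.816298*k^4 - 87.905552*k^3 + 23.774364*k^2 - 2.564592*k + 0.097336)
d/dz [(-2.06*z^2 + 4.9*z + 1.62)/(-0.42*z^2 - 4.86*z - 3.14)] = (12.0696*z^2 + 14.2976*z - 7.5128)/(0.1764*z^4 + 4.0824*z^3 + 26.2572*z^2 + 30.5208*z + 9.8596)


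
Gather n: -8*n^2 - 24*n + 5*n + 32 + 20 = -8*n^2 - 19*n + 52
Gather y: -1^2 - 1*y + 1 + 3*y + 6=2*y + 6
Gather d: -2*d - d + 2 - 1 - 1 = -3*d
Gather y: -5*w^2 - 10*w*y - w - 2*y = -5*w^2 - w + y*(-10*w - 2)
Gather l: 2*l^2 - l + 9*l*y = 2*l^2 + l*(9*y - 1)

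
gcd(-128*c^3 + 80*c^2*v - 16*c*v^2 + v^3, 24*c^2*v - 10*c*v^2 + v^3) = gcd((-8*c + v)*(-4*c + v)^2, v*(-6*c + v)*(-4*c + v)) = -4*c + v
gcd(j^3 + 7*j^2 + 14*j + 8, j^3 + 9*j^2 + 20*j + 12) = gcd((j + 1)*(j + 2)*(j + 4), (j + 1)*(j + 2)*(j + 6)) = j^2 + 3*j + 2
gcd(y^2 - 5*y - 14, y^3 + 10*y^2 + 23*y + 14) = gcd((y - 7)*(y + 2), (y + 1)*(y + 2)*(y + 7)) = y + 2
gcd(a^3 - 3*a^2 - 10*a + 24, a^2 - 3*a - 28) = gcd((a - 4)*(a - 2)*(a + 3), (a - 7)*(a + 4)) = 1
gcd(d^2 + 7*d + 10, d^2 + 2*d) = d + 2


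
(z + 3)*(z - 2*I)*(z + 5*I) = z^3 + 3*z^2 + 3*I*z^2 + 10*z + 9*I*z + 30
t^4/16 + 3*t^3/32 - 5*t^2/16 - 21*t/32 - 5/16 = (t/4 + 1/4)*(t/4 + 1/2)*(t - 5/2)*(t + 1)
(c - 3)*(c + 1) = c^2 - 2*c - 3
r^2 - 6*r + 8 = (r - 4)*(r - 2)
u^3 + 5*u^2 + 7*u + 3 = (u + 1)^2*(u + 3)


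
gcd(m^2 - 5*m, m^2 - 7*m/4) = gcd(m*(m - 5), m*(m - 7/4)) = m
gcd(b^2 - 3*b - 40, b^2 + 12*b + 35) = b + 5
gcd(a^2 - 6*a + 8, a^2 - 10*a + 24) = a - 4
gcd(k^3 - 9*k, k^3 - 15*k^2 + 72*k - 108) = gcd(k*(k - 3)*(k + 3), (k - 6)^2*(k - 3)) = k - 3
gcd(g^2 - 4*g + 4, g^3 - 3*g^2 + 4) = g^2 - 4*g + 4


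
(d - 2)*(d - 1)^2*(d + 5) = d^4 + d^3 - 15*d^2 + 23*d - 10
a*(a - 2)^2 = a^3 - 4*a^2 + 4*a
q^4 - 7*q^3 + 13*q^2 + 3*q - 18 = (q - 3)^2*(q - 2)*(q + 1)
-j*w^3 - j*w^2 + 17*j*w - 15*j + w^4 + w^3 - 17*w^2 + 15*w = (-j + w)*(w - 3)*(w - 1)*(w + 5)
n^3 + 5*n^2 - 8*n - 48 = (n - 3)*(n + 4)^2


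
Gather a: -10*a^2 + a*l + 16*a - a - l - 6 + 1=-10*a^2 + a*(l + 15) - l - 5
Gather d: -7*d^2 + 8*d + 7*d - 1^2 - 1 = -7*d^2 + 15*d - 2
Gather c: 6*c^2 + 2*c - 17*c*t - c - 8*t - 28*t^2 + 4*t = 6*c^2 + c*(1 - 17*t) - 28*t^2 - 4*t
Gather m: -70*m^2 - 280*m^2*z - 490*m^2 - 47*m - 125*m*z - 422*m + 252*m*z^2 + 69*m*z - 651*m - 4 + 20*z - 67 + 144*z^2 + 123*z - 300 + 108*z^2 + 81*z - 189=m^2*(-280*z - 560) + m*(252*z^2 - 56*z - 1120) + 252*z^2 + 224*z - 560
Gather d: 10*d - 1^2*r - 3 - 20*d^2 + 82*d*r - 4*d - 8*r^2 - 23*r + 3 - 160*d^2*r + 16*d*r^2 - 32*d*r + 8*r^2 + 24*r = d^2*(-160*r - 20) + d*(16*r^2 + 50*r + 6)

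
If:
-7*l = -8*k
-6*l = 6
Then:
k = -7/8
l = -1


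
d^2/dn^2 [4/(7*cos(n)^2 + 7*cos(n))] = 4*(-(1 - cos(2*n))^2 + 15*cos(n)/4 - 3*cos(2*n)/2 - 3*cos(3*n)/4 + 9/2)/(7*(cos(n) + 1)^3*cos(n)^3)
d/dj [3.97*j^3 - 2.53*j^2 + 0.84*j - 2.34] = 11.91*j^2 - 5.06*j + 0.84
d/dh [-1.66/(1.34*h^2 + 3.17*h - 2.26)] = (4.4488*h + 5.2622)/(1.34*h^2 + 3.17*h - 2.26)^2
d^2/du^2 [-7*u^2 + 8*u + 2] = -14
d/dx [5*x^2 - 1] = 10*x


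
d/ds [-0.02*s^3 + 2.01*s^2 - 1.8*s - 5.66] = -0.06*s^2 + 4.02*s - 1.8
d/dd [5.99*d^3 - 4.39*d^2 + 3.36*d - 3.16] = 17.97*d^2 - 8.78*d + 3.36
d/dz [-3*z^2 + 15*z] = 15 - 6*z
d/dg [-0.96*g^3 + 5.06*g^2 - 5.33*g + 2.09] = -2.88*g^2 + 10.12*g - 5.33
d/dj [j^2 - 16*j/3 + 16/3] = 2*j - 16/3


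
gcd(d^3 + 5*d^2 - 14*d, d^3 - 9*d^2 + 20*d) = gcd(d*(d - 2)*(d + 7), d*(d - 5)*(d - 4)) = d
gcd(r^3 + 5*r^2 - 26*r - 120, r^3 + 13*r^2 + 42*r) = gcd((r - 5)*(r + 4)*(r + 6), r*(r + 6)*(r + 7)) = r + 6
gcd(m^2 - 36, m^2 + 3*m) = 1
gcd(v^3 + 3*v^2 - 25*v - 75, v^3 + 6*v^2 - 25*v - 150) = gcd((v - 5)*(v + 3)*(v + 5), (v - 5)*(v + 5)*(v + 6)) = v^2 - 25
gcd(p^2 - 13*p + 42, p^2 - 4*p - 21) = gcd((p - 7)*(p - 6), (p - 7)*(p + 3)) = p - 7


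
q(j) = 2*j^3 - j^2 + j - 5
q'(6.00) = 205.00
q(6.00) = 397.00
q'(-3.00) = 61.00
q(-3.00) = -71.00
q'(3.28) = 58.99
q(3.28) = 58.10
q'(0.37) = 1.08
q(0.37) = -4.67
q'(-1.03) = 9.43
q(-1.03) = -9.28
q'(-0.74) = 5.77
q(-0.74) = -7.10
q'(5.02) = 142.16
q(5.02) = 227.83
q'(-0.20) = 1.64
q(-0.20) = -5.26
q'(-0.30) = 2.14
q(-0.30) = -5.44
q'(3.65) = 73.64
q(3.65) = 82.58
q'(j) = 6*j^2 - 2*j + 1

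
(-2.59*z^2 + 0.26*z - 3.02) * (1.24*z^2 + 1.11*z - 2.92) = -3.2116*z^4 - 2.5525*z^3 + 4.1066*z^2 - 4.1114*z + 8.8184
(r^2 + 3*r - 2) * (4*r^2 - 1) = 4*r^4 + 12*r^3 - 9*r^2 - 3*r + 2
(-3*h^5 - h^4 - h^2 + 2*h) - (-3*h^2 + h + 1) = -3*h^5 - h^4 + 2*h^2 + h - 1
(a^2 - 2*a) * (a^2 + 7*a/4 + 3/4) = a^4 - a^3/4 - 11*a^2/4 - 3*a/2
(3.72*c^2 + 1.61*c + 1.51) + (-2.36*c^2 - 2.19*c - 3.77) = 1.36*c^2 - 0.58*c - 2.26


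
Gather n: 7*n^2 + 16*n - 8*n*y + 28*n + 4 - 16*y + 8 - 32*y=7*n^2 + n*(44 - 8*y) - 48*y + 12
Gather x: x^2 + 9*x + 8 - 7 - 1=x^2 + 9*x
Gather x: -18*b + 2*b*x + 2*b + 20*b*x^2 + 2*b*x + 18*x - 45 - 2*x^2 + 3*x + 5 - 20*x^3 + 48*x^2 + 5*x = -16*b - 20*x^3 + x^2*(20*b + 46) + x*(4*b + 26) - 40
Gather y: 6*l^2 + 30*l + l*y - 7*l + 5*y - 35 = 6*l^2 + 23*l + y*(l + 5) - 35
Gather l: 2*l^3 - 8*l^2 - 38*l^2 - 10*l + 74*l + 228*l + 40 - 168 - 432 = 2*l^3 - 46*l^2 + 292*l - 560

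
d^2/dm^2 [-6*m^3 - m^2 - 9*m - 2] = -36*m - 2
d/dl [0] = 0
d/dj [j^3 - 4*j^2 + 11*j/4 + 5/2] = 3*j^2 - 8*j + 11/4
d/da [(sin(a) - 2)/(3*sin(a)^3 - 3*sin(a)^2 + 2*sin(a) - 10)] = (-6*sin(a)^3 + 21*sin(a)^2 - 12*sin(a) - 6)*cos(a)/(3*sin(a)^3 - 3*sin(a)^2 + 2*sin(a) - 10)^2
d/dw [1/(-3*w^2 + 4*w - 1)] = 2*(3*w - 2)/(3*w^2 - 4*w + 1)^2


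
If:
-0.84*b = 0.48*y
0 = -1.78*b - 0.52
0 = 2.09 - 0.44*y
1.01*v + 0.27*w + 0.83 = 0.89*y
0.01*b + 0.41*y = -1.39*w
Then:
No Solution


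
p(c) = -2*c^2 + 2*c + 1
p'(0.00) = 2.00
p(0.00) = 1.00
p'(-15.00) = 62.00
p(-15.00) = -479.00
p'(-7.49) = 31.96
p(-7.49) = -126.18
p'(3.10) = -10.40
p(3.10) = -12.02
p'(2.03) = -6.12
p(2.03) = -3.18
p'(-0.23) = 2.92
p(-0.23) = 0.43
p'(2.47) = -7.88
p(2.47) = -6.26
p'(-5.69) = 24.76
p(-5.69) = -75.13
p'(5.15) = -18.60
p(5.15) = -41.74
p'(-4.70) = 20.80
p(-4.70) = -52.58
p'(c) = 2 - 4*c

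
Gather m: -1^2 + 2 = 1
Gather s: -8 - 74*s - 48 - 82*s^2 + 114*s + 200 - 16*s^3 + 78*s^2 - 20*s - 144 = -16*s^3 - 4*s^2 + 20*s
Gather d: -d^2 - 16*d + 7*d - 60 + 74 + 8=-d^2 - 9*d + 22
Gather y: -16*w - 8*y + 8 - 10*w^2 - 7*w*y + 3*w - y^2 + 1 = -10*w^2 - 13*w - y^2 + y*(-7*w - 8) + 9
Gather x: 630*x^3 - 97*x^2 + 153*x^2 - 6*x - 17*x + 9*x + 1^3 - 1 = 630*x^3 + 56*x^2 - 14*x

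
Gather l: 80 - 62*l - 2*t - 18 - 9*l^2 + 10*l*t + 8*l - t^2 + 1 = -9*l^2 + l*(10*t - 54) - t^2 - 2*t + 63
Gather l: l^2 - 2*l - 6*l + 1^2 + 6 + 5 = l^2 - 8*l + 12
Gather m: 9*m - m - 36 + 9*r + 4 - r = 8*m + 8*r - 32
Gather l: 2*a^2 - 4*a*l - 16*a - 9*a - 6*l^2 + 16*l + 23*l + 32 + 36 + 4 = 2*a^2 - 25*a - 6*l^2 + l*(39 - 4*a) + 72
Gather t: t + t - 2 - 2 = 2*t - 4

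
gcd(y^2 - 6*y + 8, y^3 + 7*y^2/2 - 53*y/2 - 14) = y - 4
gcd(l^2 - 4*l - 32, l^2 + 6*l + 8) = l + 4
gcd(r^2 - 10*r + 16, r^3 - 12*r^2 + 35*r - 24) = r - 8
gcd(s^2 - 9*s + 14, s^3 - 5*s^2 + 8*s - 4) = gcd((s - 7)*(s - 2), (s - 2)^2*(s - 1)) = s - 2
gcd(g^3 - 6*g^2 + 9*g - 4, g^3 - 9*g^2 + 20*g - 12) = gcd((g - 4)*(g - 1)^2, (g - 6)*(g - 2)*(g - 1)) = g - 1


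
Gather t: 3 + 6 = 9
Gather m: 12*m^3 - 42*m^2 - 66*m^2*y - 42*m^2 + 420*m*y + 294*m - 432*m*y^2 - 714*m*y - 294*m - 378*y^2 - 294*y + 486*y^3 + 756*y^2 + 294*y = 12*m^3 + m^2*(-66*y - 84) + m*(-432*y^2 - 294*y) + 486*y^3 + 378*y^2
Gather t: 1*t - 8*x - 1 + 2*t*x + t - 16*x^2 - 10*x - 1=t*(2*x + 2) - 16*x^2 - 18*x - 2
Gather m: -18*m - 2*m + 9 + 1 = 10 - 20*m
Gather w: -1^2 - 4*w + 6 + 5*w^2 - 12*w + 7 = 5*w^2 - 16*w + 12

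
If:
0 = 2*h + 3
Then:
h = -3/2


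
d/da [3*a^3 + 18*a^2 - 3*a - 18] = 9*a^2 + 36*a - 3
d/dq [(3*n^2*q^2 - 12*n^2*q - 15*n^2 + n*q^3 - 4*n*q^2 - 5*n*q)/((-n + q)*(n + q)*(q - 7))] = n*((n - q)*(n + q)*(q - 7)*(-6*n*q + 12*n - 3*q^2 + 8*q + 5) + (n - q)*(n + q)*(3*n*q^2 - 12*n*q - 15*n + q^3 - 4*q^2 - 5*q) + (n - q)*(q - 7)*(3*n*q^2 - 12*n*q - 15*n + q^3 - 4*q^2 - 5*q) + (n + q)*(q - 7)*(-3*n*q^2 + 12*n*q + 15*n - q^3 + 4*q^2 + 5*q))/((n - q)^2*(n + q)^2*(q - 7)^2)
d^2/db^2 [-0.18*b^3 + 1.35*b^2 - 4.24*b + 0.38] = 2.7 - 1.08*b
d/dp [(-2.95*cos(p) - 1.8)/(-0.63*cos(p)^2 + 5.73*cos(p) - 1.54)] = (1.8585*cos(p)^2 + 2.268*cos(p) - 14.857)*sin(p)/(0.3969*cos(p)^4 - 7.2198*cos(p)^3 + 34.7733*cos(p)^2 - 17.6484*cos(p) + 2.3716)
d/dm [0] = 0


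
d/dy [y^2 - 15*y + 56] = 2*y - 15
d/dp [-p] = -1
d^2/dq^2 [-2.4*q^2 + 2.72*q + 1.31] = -4.80000000000000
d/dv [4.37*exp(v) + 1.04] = 4.37*exp(v)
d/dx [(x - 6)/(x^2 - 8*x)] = (-x^2 + 12*x - 48)/(x^2*(x^2 - 16*x + 64))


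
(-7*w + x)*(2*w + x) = -14*w^2 - 5*w*x + x^2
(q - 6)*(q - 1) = q^2 - 7*q + 6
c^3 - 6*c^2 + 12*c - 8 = (c - 2)^3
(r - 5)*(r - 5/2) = r^2 - 15*r/2 + 25/2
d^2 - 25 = (d - 5)*(d + 5)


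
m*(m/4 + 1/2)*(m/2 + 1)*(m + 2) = m^4/8 + 3*m^3/4 + 3*m^2/2 + m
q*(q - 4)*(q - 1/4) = q^3 - 17*q^2/4 + q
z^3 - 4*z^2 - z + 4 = (z - 4)*(z - 1)*(z + 1)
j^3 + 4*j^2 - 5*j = j*(j - 1)*(j + 5)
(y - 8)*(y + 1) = y^2 - 7*y - 8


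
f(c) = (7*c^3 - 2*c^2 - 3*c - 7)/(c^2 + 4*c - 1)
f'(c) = (-2*c - 4)*(7*c^3 - 2*c^2 - 3*c - 7)/(c^2 + 4*c - 1)^2 + (21*c^2 - 4*c - 3)/(c^2 + 4*c - 1)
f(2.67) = 6.19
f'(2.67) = 4.66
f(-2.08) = 14.50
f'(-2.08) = -19.72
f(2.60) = 5.86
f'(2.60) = 4.62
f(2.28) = 4.41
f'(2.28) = 4.45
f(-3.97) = 415.16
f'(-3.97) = -1768.92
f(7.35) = 32.06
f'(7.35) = 6.10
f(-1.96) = 12.31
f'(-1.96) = -16.91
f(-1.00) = 3.25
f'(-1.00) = -3.88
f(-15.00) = -146.57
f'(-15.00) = 5.92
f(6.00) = 23.98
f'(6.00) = 5.85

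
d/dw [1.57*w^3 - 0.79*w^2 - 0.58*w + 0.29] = 4.71*w^2 - 1.58*w - 0.58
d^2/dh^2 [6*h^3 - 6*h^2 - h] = 36*h - 12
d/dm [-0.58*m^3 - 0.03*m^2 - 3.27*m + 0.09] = -1.74*m^2 - 0.06*m - 3.27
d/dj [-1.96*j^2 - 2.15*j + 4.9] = -3.92*j - 2.15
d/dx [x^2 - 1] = 2*x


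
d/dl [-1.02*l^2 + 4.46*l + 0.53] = 4.46 - 2.04*l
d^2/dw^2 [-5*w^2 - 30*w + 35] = -10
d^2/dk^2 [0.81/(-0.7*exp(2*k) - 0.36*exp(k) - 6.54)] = (-0.81*(1.4*exp(k) + 0.36)*(2.8*exp(k) + 0.72)*exp(k) + (2.268*exp(k) + 0.2916)*(0.7*exp(2*k) + 0.36*exp(k) + 6.54))*exp(k)/(0.7*exp(2*k) + 0.36*exp(k) + 6.54)^3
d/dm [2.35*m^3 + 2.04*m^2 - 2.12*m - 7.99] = 7.05*m^2 + 4.08*m - 2.12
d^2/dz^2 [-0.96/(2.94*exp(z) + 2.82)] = (7.959168 - 8.297856*exp(z))*exp(z)/(2.94*exp(z) + 2.82)^3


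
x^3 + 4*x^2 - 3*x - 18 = (x - 2)*(x + 3)^2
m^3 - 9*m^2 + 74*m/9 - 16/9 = (m - 8)*(m - 2/3)*(m - 1/3)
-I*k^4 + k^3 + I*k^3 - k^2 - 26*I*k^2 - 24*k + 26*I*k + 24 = (k - 4*I)*(k - I)*(k + 6*I)*(-I*k + I)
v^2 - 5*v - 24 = (v - 8)*(v + 3)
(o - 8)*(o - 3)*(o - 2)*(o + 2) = o^4 - 11*o^3 + 20*o^2 + 44*o - 96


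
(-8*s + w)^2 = 64*s^2 - 16*s*w + w^2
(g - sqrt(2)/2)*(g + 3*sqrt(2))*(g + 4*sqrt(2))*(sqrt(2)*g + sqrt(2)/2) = sqrt(2)*g^4 + sqrt(2)*g^3/2 + 13*g^3 + 13*g^2/2 + 17*sqrt(2)*g^2 - 24*g + 17*sqrt(2)*g/2 - 12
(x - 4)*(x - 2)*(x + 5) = x^3 - x^2 - 22*x + 40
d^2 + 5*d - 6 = (d - 1)*(d + 6)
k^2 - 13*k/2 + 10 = (k - 4)*(k - 5/2)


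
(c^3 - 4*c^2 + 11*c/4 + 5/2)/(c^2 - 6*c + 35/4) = (2*c^2 - 3*c - 2)/(2*c - 7)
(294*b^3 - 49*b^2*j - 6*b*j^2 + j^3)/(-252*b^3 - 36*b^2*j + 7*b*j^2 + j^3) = (-7*b + j)/(6*b + j)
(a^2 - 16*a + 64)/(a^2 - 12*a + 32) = (a - 8)/(a - 4)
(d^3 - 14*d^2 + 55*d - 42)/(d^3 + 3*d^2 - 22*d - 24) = (d^3 - 14*d^2 + 55*d - 42)/(d^3 + 3*d^2 - 22*d - 24)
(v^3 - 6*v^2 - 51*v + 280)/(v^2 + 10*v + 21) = (v^2 - 13*v + 40)/(v + 3)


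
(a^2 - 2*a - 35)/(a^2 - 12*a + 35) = (a + 5)/(a - 5)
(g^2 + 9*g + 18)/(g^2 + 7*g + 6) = (g + 3)/(g + 1)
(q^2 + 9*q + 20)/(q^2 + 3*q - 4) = (q + 5)/(q - 1)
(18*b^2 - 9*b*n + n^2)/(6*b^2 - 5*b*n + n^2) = (6*b - n)/(2*b - n)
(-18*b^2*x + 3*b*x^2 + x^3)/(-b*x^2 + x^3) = (18*b^2 - 3*b*x - x^2)/(x*(b - x))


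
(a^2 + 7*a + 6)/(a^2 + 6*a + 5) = (a + 6)/(a + 5)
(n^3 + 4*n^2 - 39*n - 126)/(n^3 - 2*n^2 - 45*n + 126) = (n + 3)/(n - 3)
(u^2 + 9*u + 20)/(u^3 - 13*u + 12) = (u + 5)/(u^2 - 4*u + 3)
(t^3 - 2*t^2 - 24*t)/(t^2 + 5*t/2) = 2*(t^2 - 2*t - 24)/(2*t + 5)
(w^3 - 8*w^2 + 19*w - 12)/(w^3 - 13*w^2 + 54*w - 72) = (w - 1)/(w - 6)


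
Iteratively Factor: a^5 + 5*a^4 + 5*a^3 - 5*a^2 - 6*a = (a + 3)*(a^4 + 2*a^3 - a^2 - 2*a) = (a + 1)*(a + 3)*(a^3 + a^2 - 2*a) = a*(a + 1)*(a + 3)*(a^2 + a - 2) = a*(a - 1)*(a + 1)*(a + 3)*(a + 2)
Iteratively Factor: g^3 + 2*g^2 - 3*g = (g)*(g^2 + 2*g - 3) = g*(g + 3)*(g - 1)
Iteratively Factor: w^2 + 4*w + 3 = (w + 3)*(w + 1)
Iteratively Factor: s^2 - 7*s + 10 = (s - 2)*(s - 5)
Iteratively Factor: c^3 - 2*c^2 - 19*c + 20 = (c + 4)*(c^2 - 6*c + 5) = (c - 5)*(c + 4)*(c - 1)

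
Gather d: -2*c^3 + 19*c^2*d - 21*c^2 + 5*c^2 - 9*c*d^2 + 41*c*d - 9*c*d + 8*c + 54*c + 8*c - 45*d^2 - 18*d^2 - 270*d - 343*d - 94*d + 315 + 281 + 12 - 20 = -2*c^3 - 16*c^2 + 70*c + d^2*(-9*c - 63) + d*(19*c^2 + 32*c - 707) + 588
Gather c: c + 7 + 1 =c + 8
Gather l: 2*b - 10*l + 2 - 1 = 2*b - 10*l + 1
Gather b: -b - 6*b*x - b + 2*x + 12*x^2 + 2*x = b*(-6*x - 2) + 12*x^2 + 4*x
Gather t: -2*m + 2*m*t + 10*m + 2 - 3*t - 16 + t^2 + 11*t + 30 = 8*m + t^2 + t*(2*m + 8) + 16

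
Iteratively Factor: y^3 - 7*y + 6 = (y - 2)*(y^2 + 2*y - 3) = (y - 2)*(y - 1)*(y + 3)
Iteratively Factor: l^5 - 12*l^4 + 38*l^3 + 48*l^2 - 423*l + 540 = (l - 3)*(l^4 - 9*l^3 + 11*l^2 + 81*l - 180) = (l - 5)*(l - 3)*(l^3 - 4*l^2 - 9*l + 36) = (l - 5)*(l - 3)*(l + 3)*(l^2 - 7*l + 12) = (l - 5)*(l - 3)^2*(l + 3)*(l - 4)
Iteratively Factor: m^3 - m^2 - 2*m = (m - 2)*(m^2 + m) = m*(m - 2)*(m + 1)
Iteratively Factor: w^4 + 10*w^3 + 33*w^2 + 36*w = (w)*(w^3 + 10*w^2 + 33*w + 36) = w*(w + 3)*(w^2 + 7*w + 12) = w*(w + 3)*(w + 4)*(w + 3)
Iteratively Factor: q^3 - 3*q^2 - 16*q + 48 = (q - 4)*(q^2 + q - 12) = (q - 4)*(q - 3)*(q + 4)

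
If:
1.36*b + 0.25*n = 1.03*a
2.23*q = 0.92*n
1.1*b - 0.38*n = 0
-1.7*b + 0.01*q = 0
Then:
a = 0.00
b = 0.00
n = 0.00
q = 0.00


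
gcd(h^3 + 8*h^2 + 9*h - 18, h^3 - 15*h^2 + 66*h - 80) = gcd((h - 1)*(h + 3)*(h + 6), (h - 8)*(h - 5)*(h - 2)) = 1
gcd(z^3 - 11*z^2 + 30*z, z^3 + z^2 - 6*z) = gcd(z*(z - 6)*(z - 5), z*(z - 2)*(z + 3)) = z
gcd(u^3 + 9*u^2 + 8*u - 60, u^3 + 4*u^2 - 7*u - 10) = u^2 + 3*u - 10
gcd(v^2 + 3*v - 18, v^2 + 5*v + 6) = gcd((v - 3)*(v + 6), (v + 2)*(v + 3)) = 1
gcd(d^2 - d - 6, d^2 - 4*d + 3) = d - 3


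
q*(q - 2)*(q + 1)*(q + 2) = q^4 + q^3 - 4*q^2 - 4*q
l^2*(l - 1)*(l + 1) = l^4 - l^2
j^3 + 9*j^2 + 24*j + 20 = (j + 2)^2*(j + 5)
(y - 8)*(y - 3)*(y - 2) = y^3 - 13*y^2 + 46*y - 48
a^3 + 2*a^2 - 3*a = a*(a - 1)*(a + 3)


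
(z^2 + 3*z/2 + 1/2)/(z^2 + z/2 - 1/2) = (2*z + 1)/(2*z - 1)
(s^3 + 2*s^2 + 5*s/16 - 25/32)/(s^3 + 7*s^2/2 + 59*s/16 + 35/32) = (8*s^2 + 6*s - 5)/(8*s^2 + 18*s + 7)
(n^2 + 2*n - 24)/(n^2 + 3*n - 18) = (n - 4)/(n - 3)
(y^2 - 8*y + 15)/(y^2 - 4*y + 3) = (y - 5)/(y - 1)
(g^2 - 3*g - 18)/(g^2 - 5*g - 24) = (g - 6)/(g - 8)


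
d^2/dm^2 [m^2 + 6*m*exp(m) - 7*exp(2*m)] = 6*m*exp(m) - 28*exp(2*m) + 12*exp(m) + 2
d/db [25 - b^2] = -2*b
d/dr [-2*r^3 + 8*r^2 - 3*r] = -6*r^2 + 16*r - 3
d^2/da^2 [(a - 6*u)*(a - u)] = 2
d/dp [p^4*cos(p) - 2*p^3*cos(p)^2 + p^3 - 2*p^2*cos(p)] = p*(-p^3*sin(p) + 2*p^2*sin(2*p) + 4*p^2*cos(p) + 2*p*sin(p) - 3*p*cos(2*p) - 4*cos(p))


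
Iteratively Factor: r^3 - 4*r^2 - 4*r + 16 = (r - 4)*(r^2 - 4) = (r - 4)*(r - 2)*(r + 2)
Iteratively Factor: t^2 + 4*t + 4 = (t + 2)*(t + 2)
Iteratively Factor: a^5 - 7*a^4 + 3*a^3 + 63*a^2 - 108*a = (a + 3)*(a^4 - 10*a^3 + 33*a^2 - 36*a) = (a - 3)*(a + 3)*(a^3 - 7*a^2 + 12*a) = (a - 3)^2*(a + 3)*(a^2 - 4*a) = a*(a - 3)^2*(a + 3)*(a - 4)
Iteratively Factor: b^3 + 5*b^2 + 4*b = (b)*(b^2 + 5*b + 4) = b*(b + 1)*(b + 4)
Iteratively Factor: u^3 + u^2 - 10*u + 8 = (u - 2)*(u^2 + 3*u - 4) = (u - 2)*(u + 4)*(u - 1)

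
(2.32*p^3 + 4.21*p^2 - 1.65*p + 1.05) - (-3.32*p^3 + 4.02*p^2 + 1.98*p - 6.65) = 5.64*p^3 + 0.19*p^2 - 3.63*p + 7.7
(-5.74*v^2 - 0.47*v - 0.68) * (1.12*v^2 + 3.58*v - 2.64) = -6.4288*v^4 - 21.0756*v^3 + 12.7094*v^2 - 1.1936*v + 1.7952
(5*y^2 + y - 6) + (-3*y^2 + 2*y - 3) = 2*y^2 + 3*y - 9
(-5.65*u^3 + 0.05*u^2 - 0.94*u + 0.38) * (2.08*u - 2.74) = -11.752*u^4 + 15.585*u^3 - 2.0922*u^2 + 3.366*u - 1.0412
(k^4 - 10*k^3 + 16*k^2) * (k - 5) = k^5 - 15*k^4 + 66*k^3 - 80*k^2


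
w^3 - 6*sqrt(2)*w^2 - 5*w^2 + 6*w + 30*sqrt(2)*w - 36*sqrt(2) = (w - 3)*(w - 2)*(w - 6*sqrt(2))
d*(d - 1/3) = d^2 - d/3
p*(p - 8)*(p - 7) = p^3 - 15*p^2 + 56*p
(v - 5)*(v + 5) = v^2 - 25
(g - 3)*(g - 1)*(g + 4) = g^3 - 13*g + 12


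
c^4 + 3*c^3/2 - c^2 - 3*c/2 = c*(c - 1)*(c + 1)*(c + 3/2)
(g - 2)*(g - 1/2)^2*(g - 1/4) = g^4 - 13*g^3/4 + 3*g^2 - 17*g/16 + 1/8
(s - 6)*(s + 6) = s^2 - 36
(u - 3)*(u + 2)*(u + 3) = u^3 + 2*u^2 - 9*u - 18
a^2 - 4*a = a*(a - 4)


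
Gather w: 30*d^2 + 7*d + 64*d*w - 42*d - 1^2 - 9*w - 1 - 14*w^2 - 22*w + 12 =30*d^2 - 35*d - 14*w^2 + w*(64*d - 31) + 10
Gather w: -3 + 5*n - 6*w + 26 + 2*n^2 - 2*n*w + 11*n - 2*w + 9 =2*n^2 + 16*n + w*(-2*n - 8) + 32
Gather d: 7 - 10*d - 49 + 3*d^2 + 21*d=3*d^2 + 11*d - 42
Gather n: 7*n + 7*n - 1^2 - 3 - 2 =14*n - 6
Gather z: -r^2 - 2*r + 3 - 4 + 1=-r^2 - 2*r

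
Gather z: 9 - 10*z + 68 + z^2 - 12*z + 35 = z^2 - 22*z + 112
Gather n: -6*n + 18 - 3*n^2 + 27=-3*n^2 - 6*n + 45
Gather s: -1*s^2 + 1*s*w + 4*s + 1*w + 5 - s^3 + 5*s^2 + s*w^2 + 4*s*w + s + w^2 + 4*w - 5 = -s^3 + 4*s^2 + s*(w^2 + 5*w + 5) + w^2 + 5*w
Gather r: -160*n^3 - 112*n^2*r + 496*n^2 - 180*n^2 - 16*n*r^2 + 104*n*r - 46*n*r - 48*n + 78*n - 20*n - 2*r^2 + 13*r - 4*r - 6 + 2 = -160*n^3 + 316*n^2 + 10*n + r^2*(-16*n - 2) + r*(-112*n^2 + 58*n + 9) - 4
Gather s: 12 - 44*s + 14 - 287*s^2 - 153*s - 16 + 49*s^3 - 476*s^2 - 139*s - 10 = 49*s^3 - 763*s^2 - 336*s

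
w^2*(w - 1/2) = w^3 - w^2/2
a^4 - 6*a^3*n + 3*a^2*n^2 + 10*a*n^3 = a*(a - 5*n)*(a - 2*n)*(a + n)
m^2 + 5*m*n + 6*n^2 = (m + 2*n)*(m + 3*n)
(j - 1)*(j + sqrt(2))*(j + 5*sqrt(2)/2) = j^3 - j^2 + 7*sqrt(2)*j^2/2 - 7*sqrt(2)*j/2 + 5*j - 5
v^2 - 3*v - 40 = (v - 8)*(v + 5)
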